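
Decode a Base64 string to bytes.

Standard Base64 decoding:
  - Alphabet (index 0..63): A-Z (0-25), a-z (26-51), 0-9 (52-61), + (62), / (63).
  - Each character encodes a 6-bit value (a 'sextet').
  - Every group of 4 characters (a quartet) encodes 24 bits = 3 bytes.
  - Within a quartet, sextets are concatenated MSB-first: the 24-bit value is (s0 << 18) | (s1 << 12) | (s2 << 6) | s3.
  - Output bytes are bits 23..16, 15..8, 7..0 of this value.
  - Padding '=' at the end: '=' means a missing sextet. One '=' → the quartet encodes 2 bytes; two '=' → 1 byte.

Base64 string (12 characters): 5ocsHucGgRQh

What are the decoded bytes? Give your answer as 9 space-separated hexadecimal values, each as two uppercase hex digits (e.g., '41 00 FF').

After char 0 ('5'=57): chars_in_quartet=1 acc=0x39 bytes_emitted=0
After char 1 ('o'=40): chars_in_quartet=2 acc=0xE68 bytes_emitted=0
After char 2 ('c'=28): chars_in_quartet=3 acc=0x39A1C bytes_emitted=0
After char 3 ('s'=44): chars_in_quartet=4 acc=0xE6872C -> emit E6 87 2C, reset; bytes_emitted=3
After char 4 ('H'=7): chars_in_quartet=1 acc=0x7 bytes_emitted=3
After char 5 ('u'=46): chars_in_quartet=2 acc=0x1EE bytes_emitted=3
After char 6 ('c'=28): chars_in_quartet=3 acc=0x7B9C bytes_emitted=3
After char 7 ('G'=6): chars_in_quartet=4 acc=0x1EE706 -> emit 1E E7 06, reset; bytes_emitted=6
After char 8 ('g'=32): chars_in_quartet=1 acc=0x20 bytes_emitted=6
After char 9 ('R'=17): chars_in_quartet=2 acc=0x811 bytes_emitted=6
After char 10 ('Q'=16): chars_in_quartet=3 acc=0x20450 bytes_emitted=6
After char 11 ('h'=33): chars_in_quartet=4 acc=0x811421 -> emit 81 14 21, reset; bytes_emitted=9

Answer: E6 87 2C 1E E7 06 81 14 21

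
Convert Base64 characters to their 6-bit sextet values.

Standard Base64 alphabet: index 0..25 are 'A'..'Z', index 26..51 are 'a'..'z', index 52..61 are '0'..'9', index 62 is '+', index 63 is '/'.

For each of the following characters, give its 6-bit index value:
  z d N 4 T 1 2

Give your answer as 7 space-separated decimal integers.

'z': a..z range, 26 + ord('z') − ord('a') = 51
'd': a..z range, 26 + ord('d') − ord('a') = 29
'N': A..Z range, ord('N') − ord('A') = 13
'4': 0..9 range, 52 + ord('4') − ord('0') = 56
'T': A..Z range, ord('T') − ord('A') = 19
'1': 0..9 range, 52 + ord('1') − ord('0') = 53
'2': 0..9 range, 52 + ord('2') − ord('0') = 54

Answer: 51 29 13 56 19 53 54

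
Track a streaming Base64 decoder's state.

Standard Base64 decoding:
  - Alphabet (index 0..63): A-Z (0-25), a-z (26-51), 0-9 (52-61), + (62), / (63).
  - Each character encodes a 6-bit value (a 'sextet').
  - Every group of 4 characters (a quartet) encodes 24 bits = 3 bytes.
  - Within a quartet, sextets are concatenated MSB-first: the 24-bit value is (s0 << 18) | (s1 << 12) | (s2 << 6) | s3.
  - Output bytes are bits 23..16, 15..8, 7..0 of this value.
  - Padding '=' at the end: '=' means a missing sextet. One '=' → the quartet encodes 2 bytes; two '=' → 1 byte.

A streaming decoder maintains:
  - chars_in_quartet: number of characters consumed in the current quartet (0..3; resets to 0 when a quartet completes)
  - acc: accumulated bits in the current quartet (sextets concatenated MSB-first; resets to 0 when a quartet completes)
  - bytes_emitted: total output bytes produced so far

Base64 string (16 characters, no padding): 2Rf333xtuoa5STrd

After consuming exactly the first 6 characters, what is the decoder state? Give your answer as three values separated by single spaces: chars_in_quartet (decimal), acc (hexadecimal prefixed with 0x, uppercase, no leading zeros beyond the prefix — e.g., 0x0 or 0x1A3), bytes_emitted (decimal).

Answer: 2 0xDF7 3

Derivation:
After char 0 ('2'=54): chars_in_quartet=1 acc=0x36 bytes_emitted=0
After char 1 ('R'=17): chars_in_quartet=2 acc=0xD91 bytes_emitted=0
After char 2 ('f'=31): chars_in_quartet=3 acc=0x3645F bytes_emitted=0
After char 3 ('3'=55): chars_in_quartet=4 acc=0xD917F7 -> emit D9 17 F7, reset; bytes_emitted=3
After char 4 ('3'=55): chars_in_quartet=1 acc=0x37 bytes_emitted=3
After char 5 ('3'=55): chars_in_quartet=2 acc=0xDF7 bytes_emitted=3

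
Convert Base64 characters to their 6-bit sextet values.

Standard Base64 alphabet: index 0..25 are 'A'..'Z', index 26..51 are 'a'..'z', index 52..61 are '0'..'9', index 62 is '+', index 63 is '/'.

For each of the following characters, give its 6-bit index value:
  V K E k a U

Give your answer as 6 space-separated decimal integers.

'V': A..Z range, ord('V') − ord('A') = 21
'K': A..Z range, ord('K') − ord('A') = 10
'E': A..Z range, ord('E') − ord('A') = 4
'k': a..z range, 26 + ord('k') − ord('a') = 36
'a': a..z range, 26 + ord('a') − ord('a') = 26
'U': A..Z range, ord('U') − ord('A') = 20

Answer: 21 10 4 36 26 20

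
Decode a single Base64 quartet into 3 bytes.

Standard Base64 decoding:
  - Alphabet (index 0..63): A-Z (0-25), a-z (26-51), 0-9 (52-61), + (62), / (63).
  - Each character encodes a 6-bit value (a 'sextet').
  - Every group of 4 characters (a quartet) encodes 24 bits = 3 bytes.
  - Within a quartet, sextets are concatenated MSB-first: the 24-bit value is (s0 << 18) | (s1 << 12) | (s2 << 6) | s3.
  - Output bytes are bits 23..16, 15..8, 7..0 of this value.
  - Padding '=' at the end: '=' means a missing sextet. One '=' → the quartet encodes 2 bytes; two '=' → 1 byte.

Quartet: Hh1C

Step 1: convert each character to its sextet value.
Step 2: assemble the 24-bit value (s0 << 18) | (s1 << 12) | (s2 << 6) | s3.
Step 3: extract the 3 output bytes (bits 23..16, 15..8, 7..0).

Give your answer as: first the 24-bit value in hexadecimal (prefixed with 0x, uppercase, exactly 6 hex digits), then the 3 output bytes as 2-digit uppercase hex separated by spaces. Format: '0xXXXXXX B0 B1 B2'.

Answer: 0x1E1D42 1E 1D 42

Derivation:
Sextets: H=7, h=33, 1=53, C=2
24-bit: (7<<18) | (33<<12) | (53<<6) | 2
      = 0x1C0000 | 0x021000 | 0x000D40 | 0x000002
      = 0x1E1D42
Bytes: (v>>16)&0xFF=1E, (v>>8)&0xFF=1D, v&0xFF=42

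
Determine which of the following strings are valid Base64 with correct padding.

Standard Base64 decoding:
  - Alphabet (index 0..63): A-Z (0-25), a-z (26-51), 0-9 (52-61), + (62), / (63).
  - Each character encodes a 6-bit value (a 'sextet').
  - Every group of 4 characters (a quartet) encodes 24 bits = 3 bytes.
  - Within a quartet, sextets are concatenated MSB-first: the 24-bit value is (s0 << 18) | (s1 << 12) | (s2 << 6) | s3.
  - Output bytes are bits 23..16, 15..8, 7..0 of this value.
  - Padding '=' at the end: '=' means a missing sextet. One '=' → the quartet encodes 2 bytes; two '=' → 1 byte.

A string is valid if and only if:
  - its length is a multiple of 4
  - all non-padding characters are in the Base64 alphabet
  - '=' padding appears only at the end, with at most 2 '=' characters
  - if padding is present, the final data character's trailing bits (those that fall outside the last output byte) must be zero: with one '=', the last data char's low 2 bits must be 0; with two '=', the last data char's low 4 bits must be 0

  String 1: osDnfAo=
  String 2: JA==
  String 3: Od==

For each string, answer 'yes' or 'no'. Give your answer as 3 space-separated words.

Answer: yes yes no

Derivation:
String 1: 'osDnfAo=' → valid
String 2: 'JA==' → valid
String 3: 'Od==' → invalid (bad trailing bits)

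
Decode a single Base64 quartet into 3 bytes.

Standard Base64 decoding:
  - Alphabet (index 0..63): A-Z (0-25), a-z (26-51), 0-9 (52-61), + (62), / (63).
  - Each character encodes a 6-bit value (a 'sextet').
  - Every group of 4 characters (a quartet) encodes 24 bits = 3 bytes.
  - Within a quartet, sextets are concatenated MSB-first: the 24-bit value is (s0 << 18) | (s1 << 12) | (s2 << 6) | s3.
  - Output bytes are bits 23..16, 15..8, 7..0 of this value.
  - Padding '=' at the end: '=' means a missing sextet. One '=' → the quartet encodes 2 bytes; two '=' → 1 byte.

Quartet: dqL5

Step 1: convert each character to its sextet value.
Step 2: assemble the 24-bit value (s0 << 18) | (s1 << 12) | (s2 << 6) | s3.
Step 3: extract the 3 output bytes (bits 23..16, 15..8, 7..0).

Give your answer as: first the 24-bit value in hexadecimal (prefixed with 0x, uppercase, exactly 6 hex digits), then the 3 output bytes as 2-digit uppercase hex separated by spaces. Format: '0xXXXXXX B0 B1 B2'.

Sextets: d=29, q=42, L=11, 5=57
24-bit: (29<<18) | (42<<12) | (11<<6) | 57
      = 0x740000 | 0x02A000 | 0x0002C0 | 0x000039
      = 0x76A2F9
Bytes: (v>>16)&0xFF=76, (v>>8)&0xFF=A2, v&0xFF=F9

Answer: 0x76A2F9 76 A2 F9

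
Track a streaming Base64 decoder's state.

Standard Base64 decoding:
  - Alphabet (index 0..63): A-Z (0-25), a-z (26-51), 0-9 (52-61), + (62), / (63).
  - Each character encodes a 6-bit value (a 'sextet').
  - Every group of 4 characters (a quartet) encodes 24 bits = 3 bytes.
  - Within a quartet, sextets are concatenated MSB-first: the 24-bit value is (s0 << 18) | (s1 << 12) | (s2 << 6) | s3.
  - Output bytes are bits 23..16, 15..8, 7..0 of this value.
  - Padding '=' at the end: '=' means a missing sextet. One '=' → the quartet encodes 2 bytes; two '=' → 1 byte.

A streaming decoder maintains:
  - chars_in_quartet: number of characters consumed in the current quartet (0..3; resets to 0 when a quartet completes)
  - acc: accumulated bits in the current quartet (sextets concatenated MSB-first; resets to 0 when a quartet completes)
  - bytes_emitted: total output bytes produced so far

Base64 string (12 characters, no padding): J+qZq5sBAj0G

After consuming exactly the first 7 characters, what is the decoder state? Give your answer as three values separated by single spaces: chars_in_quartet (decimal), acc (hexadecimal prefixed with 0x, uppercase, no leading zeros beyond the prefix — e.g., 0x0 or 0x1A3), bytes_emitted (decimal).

After char 0 ('J'=9): chars_in_quartet=1 acc=0x9 bytes_emitted=0
After char 1 ('+'=62): chars_in_quartet=2 acc=0x27E bytes_emitted=0
After char 2 ('q'=42): chars_in_quartet=3 acc=0x9FAA bytes_emitted=0
After char 3 ('Z'=25): chars_in_quartet=4 acc=0x27EA99 -> emit 27 EA 99, reset; bytes_emitted=3
After char 4 ('q'=42): chars_in_quartet=1 acc=0x2A bytes_emitted=3
After char 5 ('5'=57): chars_in_quartet=2 acc=0xAB9 bytes_emitted=3
After char 6 ('s'=44): chars_in_quartet=3 acc=0x2AE6C bytes_emitted=3

Answer: 3 0x2AE6C 3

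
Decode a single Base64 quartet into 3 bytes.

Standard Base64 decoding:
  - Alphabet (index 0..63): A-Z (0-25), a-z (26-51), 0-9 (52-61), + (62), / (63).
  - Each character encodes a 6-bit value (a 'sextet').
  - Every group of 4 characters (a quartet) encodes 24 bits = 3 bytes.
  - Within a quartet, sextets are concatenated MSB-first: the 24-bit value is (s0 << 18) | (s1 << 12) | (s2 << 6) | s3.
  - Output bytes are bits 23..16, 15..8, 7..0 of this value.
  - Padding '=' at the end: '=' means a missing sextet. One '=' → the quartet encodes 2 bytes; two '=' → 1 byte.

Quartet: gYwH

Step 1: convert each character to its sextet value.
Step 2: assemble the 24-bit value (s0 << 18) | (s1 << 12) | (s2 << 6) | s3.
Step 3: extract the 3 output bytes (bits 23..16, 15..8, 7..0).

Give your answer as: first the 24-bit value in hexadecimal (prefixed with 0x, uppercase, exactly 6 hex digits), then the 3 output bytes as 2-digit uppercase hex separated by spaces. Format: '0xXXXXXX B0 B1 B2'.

Answer: 0x818C07 81 8C 07

Derivation:
Sextets: g=32, Y=24, w=48, H=7
24-bit: (32<<18) | (24<<12) | (48<<6) | 7
      = 0x800000 | 0x018000 | 0x000C00 | 0x000007
      = 0x818C07
Bytes: (v>>16)&0xFF=81, (v>>8)&0xFF=8C, v&0xFF=07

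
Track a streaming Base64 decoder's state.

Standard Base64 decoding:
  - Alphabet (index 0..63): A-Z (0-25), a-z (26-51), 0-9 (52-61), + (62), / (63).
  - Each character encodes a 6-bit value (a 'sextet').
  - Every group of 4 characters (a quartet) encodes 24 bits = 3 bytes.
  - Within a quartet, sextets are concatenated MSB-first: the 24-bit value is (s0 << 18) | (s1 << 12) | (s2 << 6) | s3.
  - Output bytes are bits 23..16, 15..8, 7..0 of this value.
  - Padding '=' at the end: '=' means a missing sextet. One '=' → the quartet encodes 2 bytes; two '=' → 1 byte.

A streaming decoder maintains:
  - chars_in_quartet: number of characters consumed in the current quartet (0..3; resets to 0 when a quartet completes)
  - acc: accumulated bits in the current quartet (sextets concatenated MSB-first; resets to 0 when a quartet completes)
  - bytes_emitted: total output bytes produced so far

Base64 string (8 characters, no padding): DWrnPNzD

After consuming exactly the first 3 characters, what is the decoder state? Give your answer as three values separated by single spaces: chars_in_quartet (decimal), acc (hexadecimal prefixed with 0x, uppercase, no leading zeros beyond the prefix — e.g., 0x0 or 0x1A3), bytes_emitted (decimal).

After char 0 ('D'=3): chars_in_quartet=1 acc=0x3 bytes_emitted=0
After char 1 ('W'=22): chars_in_quartet=2 acc=0xD6 bytes_emitted=0
After char 2 ('r'=43): chars_in_quartet=3 acc=0x35AB bytes_emitted=0

Answer: 3 0x35AB 0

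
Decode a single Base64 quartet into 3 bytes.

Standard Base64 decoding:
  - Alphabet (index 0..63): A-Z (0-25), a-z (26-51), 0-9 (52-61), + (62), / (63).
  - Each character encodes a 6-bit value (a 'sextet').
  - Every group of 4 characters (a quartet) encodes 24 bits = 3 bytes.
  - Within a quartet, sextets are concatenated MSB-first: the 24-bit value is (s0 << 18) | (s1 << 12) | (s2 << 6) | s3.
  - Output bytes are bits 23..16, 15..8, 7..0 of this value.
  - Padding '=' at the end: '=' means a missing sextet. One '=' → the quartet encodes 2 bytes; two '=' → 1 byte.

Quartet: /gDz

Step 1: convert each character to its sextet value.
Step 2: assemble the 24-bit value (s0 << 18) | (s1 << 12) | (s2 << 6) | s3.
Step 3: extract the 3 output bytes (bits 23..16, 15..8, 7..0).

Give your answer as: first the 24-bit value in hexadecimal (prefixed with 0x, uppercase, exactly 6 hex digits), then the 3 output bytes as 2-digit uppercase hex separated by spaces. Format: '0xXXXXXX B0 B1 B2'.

Answer: 0xFE00F3 FE 00 F3

Derivation:
Sextets: /=63, g=32, D=3, z=51
24-bit: (63<<18) | (32<<12) | (3<<6) | 51
      = 0xFC0000 | 0x020000 | 0x0000C0 | 0x000033
      = 0xFE00F3
Bytes: (v>>16)&0xFF=FE, (v>>8)&0xFF=00, v&0xFF=F3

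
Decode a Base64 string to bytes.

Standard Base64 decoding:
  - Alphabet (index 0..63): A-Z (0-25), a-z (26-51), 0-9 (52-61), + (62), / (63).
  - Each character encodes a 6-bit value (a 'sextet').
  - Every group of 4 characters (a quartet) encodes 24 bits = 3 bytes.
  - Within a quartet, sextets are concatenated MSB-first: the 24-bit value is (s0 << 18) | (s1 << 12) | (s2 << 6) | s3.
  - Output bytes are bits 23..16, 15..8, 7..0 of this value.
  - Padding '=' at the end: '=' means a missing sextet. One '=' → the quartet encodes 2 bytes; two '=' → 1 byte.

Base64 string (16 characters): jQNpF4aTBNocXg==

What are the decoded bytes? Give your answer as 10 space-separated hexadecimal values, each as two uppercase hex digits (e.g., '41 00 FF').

Answer: 8D 03 69 17 86 93 04 DA 1C 5E

Derivation:
After char 0 ('j'=35): chars_in_quartet=1 acc=0x23 bytes_emitted=0
After char 1 ('Q'=16): chars_in_quartet=2 acc=0x8D0 bytes_emitted=0
After char 2 ('N'=13): chars_in_quartet=3 acc=0x2340D bytes_emitted=0
After char 3 ('p'=41): chars_in_quartet=4 acc=0x8D0369 -> emit 8D 03 69, reset; bytes_emitted=3
After char 4 ('F'=5): chars_in_quartet=1 acc=0x5 bytes_emitted=3
After char 5 ('4'=56): chars_in_quartet=2 acc=0x178 bytes_emitted=3
After char 6 ('a'=26): chars_in_quartet=3 acc=0x5E1A bytes_emitted=3
After char 7 ('T'=19): chars_in_quartet=4 acc=0x178693 -> emit 17 86 93, reset; bytes_emitted=6
After char 8 ('B'=1): chars_in_quartet=1 acc=0x1 bytes_emitted=6
After char 9 ('N'=13): chars_in_quartet=2 acc=0x4D bytes_emitted=6
After char 10 ('o'=40): chars_in_quartet=3 acc=0x1368 bytes_emitted=6
After char 11 ('c'=28): chars_in_quartet=4 acc=0x4DA1C -> emit 04 DA 1C, reset; bytes_emitted=9
After char 12 ('X'=23): chars_in_quartet=1 acc=0x17 bytes_emitted=9
After char 13 ('g'=32): chars_in_quartet=2 acc=0x5E0 bytes_emitted=9
Padding '==': partial quartet acc=0x5E0 -> emit 5E; bytes_emitted=10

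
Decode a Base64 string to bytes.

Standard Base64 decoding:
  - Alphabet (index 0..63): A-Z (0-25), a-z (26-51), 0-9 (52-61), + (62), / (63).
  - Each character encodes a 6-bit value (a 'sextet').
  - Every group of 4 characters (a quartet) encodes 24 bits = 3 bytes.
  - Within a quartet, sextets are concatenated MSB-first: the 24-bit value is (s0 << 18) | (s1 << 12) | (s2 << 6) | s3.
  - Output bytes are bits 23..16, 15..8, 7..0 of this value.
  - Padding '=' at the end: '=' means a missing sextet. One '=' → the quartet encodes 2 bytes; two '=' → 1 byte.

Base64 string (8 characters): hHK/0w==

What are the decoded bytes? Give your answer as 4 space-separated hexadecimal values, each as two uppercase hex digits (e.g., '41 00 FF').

After char 0 ('h'=33): chars_in_quartet=1 acc=0x21 bytes_emitted=0
After char 1 ('H'=7): chars_in_quartet=2 acc=0x847 bytes_emitted=0
After char 2 ('K'=10): chars_in_quartet=3 acc=0x211CA bytes_emitted=0
After char 3 ('/'=63): chars_in_quartet=4 acc=0x8472BF -> emit 84 72 BF, reset; bytes_emitted=3
After char 4 ('0'=52): chars_in_quartet=1 acc=0x34 bytes_emitted=3
After char 5 ('w'=48): chars_in_quartet=2 acc=0xD30 bytes_emitted=3
Padding '==': partial quartet acc=0xD30 -> emit D3; bytes_emitted=4

Answer: 84 72 BF D3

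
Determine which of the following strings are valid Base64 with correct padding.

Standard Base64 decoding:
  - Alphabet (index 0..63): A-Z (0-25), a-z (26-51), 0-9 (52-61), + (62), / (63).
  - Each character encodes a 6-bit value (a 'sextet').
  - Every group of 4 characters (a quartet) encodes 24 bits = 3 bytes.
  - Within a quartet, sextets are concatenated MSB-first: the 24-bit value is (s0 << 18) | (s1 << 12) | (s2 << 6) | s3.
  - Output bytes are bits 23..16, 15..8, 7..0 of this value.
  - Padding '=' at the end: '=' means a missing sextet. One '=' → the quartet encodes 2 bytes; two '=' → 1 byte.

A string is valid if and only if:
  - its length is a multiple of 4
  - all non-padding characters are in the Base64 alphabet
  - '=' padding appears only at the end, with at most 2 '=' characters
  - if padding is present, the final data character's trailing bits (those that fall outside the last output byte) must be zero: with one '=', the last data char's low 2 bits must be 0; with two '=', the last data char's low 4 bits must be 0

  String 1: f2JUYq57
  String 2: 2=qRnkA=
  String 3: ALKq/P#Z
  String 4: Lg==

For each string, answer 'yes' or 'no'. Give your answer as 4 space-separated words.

Answer: yes no no yes

Derivation:
String 1: 'f2JUYq57' → valid
String 2: '2=qRnkA=' → invalid (bad char(s): ['=']; '=' in middle)
String 3: 'ALKq/P#Z' → invalid (bad char(s): ['#'])
String 4: 'Lg==' → valid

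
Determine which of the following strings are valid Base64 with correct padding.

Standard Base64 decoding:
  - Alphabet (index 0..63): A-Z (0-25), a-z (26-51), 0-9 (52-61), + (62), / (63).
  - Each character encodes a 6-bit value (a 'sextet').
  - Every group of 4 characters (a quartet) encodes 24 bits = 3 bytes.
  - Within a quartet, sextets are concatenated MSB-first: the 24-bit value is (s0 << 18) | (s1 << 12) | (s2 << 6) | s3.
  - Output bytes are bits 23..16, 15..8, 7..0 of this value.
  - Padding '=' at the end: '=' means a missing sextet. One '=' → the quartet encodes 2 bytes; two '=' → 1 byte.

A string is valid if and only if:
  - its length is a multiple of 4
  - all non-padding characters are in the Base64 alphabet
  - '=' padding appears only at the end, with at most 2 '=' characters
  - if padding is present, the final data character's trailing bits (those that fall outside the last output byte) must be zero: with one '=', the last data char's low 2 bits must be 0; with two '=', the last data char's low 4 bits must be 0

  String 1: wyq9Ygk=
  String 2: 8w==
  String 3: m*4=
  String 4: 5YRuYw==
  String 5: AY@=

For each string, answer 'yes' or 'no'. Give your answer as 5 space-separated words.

String 1: 'wyq9Ygk=' → valid
String 2: '8w==' → valid
String 3: 'm*4=' → invalid (bad char(s): ['*'])
String 4: '5YRuYw==' → valid
String 5: 'AY@=' → invalid (bad char(s): ['@'])

Answer: yes yes no yes no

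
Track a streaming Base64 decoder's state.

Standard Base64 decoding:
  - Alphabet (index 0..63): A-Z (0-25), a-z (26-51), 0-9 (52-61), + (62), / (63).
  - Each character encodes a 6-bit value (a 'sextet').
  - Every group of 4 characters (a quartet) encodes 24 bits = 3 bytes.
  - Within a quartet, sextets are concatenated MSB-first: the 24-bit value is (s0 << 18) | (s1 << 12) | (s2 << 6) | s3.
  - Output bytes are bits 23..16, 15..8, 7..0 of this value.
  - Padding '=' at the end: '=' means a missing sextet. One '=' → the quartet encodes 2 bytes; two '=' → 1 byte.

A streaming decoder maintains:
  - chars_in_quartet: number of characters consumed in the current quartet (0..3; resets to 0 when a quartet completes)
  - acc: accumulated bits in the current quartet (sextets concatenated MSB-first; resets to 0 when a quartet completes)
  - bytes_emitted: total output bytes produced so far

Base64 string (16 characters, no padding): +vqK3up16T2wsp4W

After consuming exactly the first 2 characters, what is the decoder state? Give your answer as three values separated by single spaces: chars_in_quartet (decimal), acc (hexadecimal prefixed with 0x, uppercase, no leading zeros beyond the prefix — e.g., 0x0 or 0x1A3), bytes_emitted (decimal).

After char 0 ('+'=62): chars_in_quartet=1 acc=0x3E bytes_emitted=0
After char 1 ('v'=47): chars_in_quartet=2 acc=0xFAF bytes_emitted=0

Answer: 2 0xFAF 0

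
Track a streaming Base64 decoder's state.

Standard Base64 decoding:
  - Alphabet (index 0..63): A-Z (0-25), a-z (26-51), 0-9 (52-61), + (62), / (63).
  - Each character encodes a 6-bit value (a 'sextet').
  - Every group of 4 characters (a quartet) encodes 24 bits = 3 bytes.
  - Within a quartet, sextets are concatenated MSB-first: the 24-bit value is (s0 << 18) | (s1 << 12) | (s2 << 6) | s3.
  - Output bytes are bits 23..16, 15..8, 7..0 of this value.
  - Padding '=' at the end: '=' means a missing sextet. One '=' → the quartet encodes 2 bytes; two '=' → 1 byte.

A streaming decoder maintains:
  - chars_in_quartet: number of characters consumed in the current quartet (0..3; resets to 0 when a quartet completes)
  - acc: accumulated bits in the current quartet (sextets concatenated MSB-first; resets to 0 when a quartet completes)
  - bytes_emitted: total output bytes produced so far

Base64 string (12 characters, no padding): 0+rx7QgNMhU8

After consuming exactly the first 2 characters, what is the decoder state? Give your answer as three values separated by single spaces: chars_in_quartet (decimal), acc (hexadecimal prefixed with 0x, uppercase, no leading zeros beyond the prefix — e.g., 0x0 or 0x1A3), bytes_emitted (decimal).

Answer: 2 0xD3E 0

Derivation:
After char 0 ('0'=52): chars_in_quartet=1 acc=0x34 bytes_emitted=0
After char 1 ('+'=62): chars_in_quartet=2 acc=0xD3E bytes_emitted=0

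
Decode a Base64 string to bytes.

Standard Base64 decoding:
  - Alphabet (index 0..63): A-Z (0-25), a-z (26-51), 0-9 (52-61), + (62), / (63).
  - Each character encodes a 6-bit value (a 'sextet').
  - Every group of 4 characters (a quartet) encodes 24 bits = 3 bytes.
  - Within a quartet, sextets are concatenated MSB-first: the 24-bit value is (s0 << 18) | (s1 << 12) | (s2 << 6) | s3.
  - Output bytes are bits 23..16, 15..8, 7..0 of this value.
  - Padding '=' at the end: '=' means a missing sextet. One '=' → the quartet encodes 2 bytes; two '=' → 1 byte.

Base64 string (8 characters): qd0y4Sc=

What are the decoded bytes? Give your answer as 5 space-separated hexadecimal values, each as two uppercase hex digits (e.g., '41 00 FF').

After char 0 ('q'=42): chars_in_quartet=1 acc=0x2A bytes_emitted=0
After char 1 ('d'=29): chars_in_quartet=2 acc=0xA9D bytes_emitted=0
After char 2 ('0'=52): chars_in_quartet=3 acc=0x2A774 bytes_emitted=0
After char 3 ('y'=50): chars_in_quartet=4 acc=0xA9DD32 -> emit A9 DD 32, reset; bytes_emitted=3
After char 4 ('4'=56): chars_in_quartet=1 acc=0x38 bytes_emitted=3
After char 5 ('S'=18): chars_in_quartet=2 acc=0xE12 bytes_emitted=3
After char 6 ('c'=28): chars_in_quartet=3 acc=0x3849C bytes_emitted=3
Padding '=': partial quartet acc=0x3849C -> emit E1 27; bytes_emitted=5

Answer: A9 DD 32 E1 27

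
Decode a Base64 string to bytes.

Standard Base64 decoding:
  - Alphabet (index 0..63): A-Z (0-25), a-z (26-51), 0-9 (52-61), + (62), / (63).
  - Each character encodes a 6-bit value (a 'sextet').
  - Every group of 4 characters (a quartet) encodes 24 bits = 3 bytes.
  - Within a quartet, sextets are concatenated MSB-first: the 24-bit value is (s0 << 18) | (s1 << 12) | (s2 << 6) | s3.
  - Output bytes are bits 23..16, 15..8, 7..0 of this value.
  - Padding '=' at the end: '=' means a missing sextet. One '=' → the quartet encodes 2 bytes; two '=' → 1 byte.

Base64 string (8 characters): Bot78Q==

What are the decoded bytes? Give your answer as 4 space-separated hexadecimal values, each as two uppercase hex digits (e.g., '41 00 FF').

Answer: 06 8B 7B F1

Derivation:
After char 0 ('B'=1): chars_in_quartet=1 acc=0x1 bytes_emitted=0
After char 1 ('o'=40): chars_in_quartet=2 acc=0x68 bytes_emitted=0
After char 2 ('t'=45): chars_in_quartet=3 acc=0x1A2D bytes_emitted=0
After char 3 ('7'=59): chars_in_quartet=4 acc=0x68B7B -> emit 06 8B 7B, reset; bytes_emitted=3
After char 4 ('8'=60): chars_in_quartet=1 acc=0x3C bytes_emitted=3
After char 5 ('Q'=16): chars_in_quartet=2 acc=0xF10 bytes_emitted=3
Padding '==': partial quartet acc=0xF10 -> emit F1; bytes_emitted=4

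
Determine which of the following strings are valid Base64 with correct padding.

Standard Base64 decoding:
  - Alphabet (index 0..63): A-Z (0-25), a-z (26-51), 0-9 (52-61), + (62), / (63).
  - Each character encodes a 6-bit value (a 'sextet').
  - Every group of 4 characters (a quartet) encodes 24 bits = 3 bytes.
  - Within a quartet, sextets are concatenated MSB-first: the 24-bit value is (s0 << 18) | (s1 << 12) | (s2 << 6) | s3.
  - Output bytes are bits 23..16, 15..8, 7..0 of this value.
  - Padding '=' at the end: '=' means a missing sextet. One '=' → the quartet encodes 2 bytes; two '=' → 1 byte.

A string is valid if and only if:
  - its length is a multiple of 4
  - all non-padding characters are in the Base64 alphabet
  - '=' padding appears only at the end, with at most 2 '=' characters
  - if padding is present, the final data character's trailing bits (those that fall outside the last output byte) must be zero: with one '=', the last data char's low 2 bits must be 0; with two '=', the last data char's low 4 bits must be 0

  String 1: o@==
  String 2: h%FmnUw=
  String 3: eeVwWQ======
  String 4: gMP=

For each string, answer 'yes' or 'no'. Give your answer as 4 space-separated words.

Answer: no no no no

Derivation:
String 1: 'o@==' → invalid (bad char(s): ['@'])
String 2: 'h%FmnUw=' → invalid (bad char(s): ['%'])
String 3: 'eeVwWQ======' → invalid (6 pad chars (max 2))
String 4: 'gMP=' → invalid (bad trailing bits)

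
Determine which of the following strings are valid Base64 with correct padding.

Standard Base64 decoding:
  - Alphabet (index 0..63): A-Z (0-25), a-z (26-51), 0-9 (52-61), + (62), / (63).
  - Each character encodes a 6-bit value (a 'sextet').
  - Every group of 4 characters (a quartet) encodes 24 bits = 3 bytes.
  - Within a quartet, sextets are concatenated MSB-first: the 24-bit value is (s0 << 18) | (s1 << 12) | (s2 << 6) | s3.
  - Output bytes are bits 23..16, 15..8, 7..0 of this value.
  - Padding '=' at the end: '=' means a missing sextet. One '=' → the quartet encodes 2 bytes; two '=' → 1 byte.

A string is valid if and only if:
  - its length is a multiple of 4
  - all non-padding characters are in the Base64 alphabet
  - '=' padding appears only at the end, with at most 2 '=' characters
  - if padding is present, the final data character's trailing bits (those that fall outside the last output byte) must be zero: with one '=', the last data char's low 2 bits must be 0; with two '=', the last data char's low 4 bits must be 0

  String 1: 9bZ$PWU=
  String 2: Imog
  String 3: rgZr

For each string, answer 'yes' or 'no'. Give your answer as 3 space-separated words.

Answer: no yes yes

Derivation:
String 1: '9bZ$PWU=' → invalid (bad char(s): ['$'])
String 2: 'Imog' → valid
String 3: 'rgZr' → valid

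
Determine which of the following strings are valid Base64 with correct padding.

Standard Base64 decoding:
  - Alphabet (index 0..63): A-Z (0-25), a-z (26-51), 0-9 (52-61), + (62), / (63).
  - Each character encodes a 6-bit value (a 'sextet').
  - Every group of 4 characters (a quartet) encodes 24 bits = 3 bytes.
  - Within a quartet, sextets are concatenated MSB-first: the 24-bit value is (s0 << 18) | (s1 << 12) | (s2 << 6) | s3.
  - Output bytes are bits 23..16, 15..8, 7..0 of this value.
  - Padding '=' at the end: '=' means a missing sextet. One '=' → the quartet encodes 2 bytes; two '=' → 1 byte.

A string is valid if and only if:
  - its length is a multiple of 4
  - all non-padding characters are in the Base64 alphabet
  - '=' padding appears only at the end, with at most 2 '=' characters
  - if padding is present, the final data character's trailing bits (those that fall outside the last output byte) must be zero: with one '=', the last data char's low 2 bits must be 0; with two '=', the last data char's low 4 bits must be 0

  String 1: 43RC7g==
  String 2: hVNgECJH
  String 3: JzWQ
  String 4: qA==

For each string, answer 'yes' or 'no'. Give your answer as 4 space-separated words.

Answer: yes yes yes yes

Derivation:
String 1: '43RC7g==' → valid
String 2: 'hVNgECJH' → valid
String 3: 'JzWQ' → valid
String 4: 'qA==' → valid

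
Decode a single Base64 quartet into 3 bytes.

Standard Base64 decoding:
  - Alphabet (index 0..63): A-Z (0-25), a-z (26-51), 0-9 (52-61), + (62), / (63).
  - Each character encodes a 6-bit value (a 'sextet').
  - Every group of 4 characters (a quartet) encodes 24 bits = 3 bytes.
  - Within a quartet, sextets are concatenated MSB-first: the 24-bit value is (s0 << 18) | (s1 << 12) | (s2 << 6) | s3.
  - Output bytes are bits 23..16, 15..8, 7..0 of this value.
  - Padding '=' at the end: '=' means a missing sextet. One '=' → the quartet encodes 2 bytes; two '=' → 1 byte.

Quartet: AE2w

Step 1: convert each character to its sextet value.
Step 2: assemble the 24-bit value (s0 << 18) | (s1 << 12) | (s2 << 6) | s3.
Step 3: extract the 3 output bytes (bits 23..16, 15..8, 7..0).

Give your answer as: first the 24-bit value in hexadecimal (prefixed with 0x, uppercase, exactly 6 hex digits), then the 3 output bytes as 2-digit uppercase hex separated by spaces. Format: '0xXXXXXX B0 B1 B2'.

Answer: 0x004DB0 00 4D B0

Derivation:
Sextets: A=0, E=4, 2=54, w=48
24-bit: (0<<18) | (4<<12) | (54<<6) | 48
      = 0x000000 | 0x004000 | 0x000D80 | 0x000030
      = 0x004DB0
Bytes: (v>>16)&0xFF=00, (v>>8)&0xFF=4D, v&0xFF=B0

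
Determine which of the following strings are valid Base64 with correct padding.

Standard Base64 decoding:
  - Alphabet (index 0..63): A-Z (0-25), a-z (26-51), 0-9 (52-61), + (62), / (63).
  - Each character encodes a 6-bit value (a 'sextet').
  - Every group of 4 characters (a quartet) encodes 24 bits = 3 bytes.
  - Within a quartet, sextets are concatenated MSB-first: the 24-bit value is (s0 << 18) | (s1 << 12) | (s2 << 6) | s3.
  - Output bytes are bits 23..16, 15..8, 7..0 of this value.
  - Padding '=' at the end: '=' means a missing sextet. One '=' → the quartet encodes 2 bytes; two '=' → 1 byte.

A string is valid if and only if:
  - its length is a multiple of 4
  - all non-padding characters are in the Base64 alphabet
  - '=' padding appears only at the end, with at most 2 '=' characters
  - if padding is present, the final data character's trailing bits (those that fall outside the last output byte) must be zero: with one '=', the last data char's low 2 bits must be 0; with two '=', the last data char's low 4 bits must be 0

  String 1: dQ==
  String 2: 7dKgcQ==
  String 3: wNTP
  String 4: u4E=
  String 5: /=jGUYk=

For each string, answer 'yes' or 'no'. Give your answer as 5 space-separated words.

Answer: yes yes yes yes no

Derivation:
String 1: 'dQ==' → valid
String 2: '7dKgcQ==' → valid
String 3: 'wNTP' → valid
String 4: 'u4E=' → valid
String 5: '/=jGUYk=' → invalid (bad char(s): ['=']; '=' in middle)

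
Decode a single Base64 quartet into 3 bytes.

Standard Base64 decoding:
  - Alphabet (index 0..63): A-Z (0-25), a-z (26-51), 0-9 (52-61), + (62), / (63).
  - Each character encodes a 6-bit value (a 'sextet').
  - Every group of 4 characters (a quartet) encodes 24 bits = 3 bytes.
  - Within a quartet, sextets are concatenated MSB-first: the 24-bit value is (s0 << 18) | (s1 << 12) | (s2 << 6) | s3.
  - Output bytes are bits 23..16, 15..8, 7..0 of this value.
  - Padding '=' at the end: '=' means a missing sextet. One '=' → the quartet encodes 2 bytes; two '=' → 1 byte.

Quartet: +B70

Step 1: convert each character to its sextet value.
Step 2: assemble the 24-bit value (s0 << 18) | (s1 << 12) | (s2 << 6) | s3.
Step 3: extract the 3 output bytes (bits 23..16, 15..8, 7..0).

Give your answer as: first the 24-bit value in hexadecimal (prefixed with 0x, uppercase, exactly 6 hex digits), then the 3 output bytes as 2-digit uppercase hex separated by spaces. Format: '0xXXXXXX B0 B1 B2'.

Answer: 0xF81EF4 F8 1E F4

Derivation:
Sextets: +=62, B=1, 7=59, 0=52
24-bit: (62<<18) | (1<<12) | (59<<6) | 52
      = 0xF80000 | 0x001000 | 0x000EC0 | 0x000034
      = 0xF81EF4
Bytes: (v>>16)&0xFF=F8, (v>>8)&0xFF=1E, v&0xFF=F4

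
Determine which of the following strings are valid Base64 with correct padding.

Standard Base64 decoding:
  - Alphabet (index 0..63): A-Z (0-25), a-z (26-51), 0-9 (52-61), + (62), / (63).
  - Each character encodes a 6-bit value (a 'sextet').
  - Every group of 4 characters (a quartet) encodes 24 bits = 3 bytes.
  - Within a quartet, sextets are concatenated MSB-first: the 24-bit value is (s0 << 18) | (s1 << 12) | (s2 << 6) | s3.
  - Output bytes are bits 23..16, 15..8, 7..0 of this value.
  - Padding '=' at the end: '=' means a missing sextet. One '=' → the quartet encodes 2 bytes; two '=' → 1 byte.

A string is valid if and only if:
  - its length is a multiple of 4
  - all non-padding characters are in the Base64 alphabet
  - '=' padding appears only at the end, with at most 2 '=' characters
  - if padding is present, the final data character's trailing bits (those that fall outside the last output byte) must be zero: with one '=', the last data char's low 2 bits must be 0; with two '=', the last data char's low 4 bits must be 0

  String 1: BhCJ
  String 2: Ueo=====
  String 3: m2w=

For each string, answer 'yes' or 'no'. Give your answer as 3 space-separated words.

String 1: 'BhCJ' → valid
String 2: 'Ueo=====' → invalid (5 pad chars (max 2))
String 3: 'm2w=' → valid

Answer: yes no yes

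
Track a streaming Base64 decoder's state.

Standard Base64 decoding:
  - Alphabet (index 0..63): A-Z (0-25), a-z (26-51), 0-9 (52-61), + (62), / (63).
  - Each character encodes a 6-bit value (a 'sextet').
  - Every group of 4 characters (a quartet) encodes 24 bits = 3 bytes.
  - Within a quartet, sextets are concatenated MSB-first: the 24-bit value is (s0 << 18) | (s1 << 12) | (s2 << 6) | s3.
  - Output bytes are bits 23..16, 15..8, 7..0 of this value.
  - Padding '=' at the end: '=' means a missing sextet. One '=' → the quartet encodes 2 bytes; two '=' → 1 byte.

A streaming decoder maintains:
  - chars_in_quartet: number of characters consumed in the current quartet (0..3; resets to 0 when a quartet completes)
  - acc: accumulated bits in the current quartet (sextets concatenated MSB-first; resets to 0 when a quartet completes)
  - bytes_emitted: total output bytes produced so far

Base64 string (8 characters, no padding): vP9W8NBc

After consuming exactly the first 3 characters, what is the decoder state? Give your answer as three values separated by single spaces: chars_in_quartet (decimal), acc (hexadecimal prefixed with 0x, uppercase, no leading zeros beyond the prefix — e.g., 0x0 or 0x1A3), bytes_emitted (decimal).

Answer: 3 0x2F3FD 0

Derivation:
After char 0 ('v'=47): chars_in_quartet=1 acc=0x2F bytes_emitted=0
After char 1 ('P'=15): chars_in_quartet=2 acc=0xBCF bytes_emitted=0
After char 2 ('9'=61): chars_in_quartet=3 acc=0x2F3FD bytes_emitted=0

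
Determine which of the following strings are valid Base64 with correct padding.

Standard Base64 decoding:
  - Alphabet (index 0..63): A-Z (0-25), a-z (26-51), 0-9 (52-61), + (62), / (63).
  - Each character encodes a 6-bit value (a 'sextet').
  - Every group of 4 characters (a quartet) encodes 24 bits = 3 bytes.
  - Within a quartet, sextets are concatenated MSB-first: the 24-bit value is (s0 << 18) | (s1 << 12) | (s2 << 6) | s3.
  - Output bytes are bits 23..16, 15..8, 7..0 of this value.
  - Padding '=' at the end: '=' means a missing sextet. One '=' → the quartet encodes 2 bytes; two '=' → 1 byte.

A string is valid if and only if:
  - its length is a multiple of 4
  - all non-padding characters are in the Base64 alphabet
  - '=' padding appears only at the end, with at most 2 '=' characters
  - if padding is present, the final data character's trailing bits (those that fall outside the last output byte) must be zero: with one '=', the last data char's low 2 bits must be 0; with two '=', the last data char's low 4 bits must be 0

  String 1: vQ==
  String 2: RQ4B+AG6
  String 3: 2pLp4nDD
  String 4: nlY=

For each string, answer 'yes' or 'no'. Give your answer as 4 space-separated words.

Answer: yes yes yes yes

Derivation:
String 1: 'vQ==' → valid
String 2: 'RQ4B+AG6' → valid
String 3: '2pLp4nDD' → valid
String 4: 'nlY=' → valid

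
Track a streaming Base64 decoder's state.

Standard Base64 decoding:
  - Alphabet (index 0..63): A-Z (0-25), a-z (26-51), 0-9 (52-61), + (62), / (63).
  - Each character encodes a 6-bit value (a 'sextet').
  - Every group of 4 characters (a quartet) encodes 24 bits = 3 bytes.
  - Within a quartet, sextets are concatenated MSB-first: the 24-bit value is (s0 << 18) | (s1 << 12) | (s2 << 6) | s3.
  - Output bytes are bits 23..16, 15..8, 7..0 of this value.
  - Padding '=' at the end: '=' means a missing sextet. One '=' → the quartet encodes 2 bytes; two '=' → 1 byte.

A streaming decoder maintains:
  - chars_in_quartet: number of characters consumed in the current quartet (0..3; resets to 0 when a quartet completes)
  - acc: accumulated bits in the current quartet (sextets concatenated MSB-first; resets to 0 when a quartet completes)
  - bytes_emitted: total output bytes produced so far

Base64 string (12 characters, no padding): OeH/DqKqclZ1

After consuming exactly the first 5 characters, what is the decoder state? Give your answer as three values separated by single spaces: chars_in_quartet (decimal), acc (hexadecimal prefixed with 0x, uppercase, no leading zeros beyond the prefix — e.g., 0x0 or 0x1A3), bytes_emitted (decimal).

Answer: 1 0x3 3

Derivation:
After char 0 ('O'=14): chars_in_quartet=1 acc=0xE bytes_emitted=0
After char 1 ('e'=30): chars_in_quartet=2 acc=0x39E bytes_emitted=0
After char 2 ('H'=7): chars_in_quartet=3 acc=0xE787 bytes_emitted=0
After char 3 ('/'=63): chars_in_quartet=4 acc=0x39E1FF -> emit 39 E1 FF, reset; bytes_emitted=3
After char 4 ('D'=3): chars_in_quartet=1 acc=0x3 bytes_emitted=3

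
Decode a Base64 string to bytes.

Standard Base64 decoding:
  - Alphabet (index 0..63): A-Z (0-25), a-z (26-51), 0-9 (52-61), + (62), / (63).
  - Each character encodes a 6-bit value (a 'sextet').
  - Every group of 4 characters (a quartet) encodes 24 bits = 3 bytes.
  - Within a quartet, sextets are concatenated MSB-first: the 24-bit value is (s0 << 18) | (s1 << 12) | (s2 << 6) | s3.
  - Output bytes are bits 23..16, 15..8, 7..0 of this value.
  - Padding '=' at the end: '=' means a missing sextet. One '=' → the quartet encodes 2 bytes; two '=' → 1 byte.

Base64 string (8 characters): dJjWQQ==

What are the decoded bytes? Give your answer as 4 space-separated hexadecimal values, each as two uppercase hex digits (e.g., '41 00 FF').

After char 0 ('d'=29): chars_in_quartet=1 acc=0x1D bytes_emitted=0
After char 1 ('J'=9): chars_in_quartet=2 acc=0x749 bytes_emitted=0
After char 2 ('j'=35): chars_in_quartet=3 acc=0x1D263 bytes_emitted=0
After char 3 ('W'=22): chars_in_quartet=4 acc=0x7498D6 -> emit 74 98 D6, reset; bytes_emitted=3
After char 4 ('Q'=16): chars_in_quartet=1 acc=0x10 bytes_emitted=3
After char 5 ('Q'=16): chars_in_quartet=2 acc=0x410 bytes_emitted=3
Padding '==': partial quartet acc=0x410 -> emit 41; bytes_emitted=4

Answer: 74 98 D6 41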